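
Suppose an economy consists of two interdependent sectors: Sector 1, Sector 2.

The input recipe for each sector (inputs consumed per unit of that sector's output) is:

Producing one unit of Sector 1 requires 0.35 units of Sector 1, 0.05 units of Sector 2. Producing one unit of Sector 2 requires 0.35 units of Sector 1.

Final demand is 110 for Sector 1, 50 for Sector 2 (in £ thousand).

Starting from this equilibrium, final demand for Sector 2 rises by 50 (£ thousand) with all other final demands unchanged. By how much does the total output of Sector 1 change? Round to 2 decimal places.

Δx_1 = 27.67

I − A =
  [   0.65    -0.35]
  [  -0.05     1.00]
det(I−A) = (0.65)(1.00) − (-0.35)(-0.05) = 0.6325
adj(I−A) = [[1.00, 0.35], [0.05, 0.65]]
(I − A)⁻¹ = adj(I−A) / det(I−A) ≈
  [   1.5810     0.5534]
  [   0.0791     1.0277]
Δx = (I − A)⁻¹ Δd with Δd having +50 in the Sector 2 component and 0 elsewhere.
So Δx_1 = L_12 · (+50), where L_12 = adj(I−A)_12 / det(I−A) = 0.35 / 0.6325.
Δx_1 = 0.35 × (+50) / 0.6325 = 17.50 / 0.6325 ≈ 27.67.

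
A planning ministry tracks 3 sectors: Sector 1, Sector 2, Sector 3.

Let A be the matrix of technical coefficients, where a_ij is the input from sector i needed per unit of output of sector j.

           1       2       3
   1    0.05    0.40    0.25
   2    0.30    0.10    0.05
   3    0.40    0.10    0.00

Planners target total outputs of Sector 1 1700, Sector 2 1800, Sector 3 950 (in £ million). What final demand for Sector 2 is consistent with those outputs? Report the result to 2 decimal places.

d_2 = 1062.50

I − A =
  [   0.95    -0.40    -0.25]
  [  -0.30     0.90    -0.05]
  [  -0.40    -0.10     1.00]
d = (I − A) x:
  d_1 = (+0.95)·1700 + (-0.40)·1800 + (-0.25)·950 = 657.50
  d_2 = (-0.30)·1700 + (+0.90)·1800 + (-0.05)·950 = 1062.50
  d_3 = (-0.40)·1700 + (-0.10)·1800 + (+1.00)·950 = 90.00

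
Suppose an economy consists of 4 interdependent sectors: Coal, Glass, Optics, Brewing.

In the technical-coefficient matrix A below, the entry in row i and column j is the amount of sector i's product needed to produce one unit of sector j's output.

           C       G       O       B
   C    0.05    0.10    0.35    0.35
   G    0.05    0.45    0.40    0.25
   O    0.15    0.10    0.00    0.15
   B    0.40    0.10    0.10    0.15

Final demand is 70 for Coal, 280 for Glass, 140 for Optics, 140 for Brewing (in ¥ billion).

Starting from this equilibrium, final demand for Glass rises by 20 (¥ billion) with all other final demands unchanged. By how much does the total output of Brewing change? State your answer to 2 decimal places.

I − A =
  [   0.95    -0.10    -0.35    -0.35]
  [  -0.05     0.55    -0.40    -0.25]
  [  -0.15    -0.10     1.00    -0.15]
  [  -0.40    -0.10    -0.10     0.85]
Compute the cofactors C_ij = (−1)^(i+j)·(3×3 minor ij) of I−A; the adjugate is their transpose:
adj(I−A) = Cᵀ =
  [ 0.391750   0.157000   0.224625   0.247125]
  [ 0.220500   0.582375   0.342375   0.322500]
  [ 0.114375   0.105000   0.327375   0.135750]
  [ 0.223750   0.154750   0.184500   0.442875]
det(I−A) = Σ_j (I−A)_1j·C_1j = (0.95)(0.391750) + (-0.10)(0.220500) + (-0.35)(0.114375) + (-0.35)(0.223750) = 0.23176875
(I − A)⁻¹ = adj(I−A) / det(I−A) ≈
  [   1.6903     0.6774     0.9692     1.0663]
  [   0.9514     2.5127     1.4772     1.3915]
  [   0.4935     0.4530     1.4125     0.5857]
  [   0.9654     0.6677     0.7961     1.9108]
Δx = (I − A)⁻¹ Δd with Δd having +20 in the Glass component and 0 elsewhere.
So Δx_B = L_BG · (+20), where L_BG = adj(I−A)_BG / det(I−A) = 0.154750 / 0.23176875.
Δx_B = 0.154750 × (+20) / 0.23176875 = 3.095 / 0.23176875 ≈ 13.35.

Δx_B = 13.35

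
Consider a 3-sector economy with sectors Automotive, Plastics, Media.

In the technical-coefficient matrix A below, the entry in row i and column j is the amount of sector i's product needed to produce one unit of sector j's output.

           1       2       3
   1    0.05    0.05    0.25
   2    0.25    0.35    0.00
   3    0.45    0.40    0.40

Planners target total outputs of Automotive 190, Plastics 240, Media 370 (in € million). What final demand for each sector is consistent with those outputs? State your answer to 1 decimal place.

d_1 = 76.0, d_2 = 108.5, d_3 = 40.5

I − A =
  [   0.95    -0.05    -0.25]
  [  -0.25     0.65     0.00]
  [  -0.45    -0.40     0.60]
d = (I − A) x:
  d_1 = (+0.95)·190 + (-0.05)·240 + (-0.25)·370 = 76.0
  d_2 = (-0.25)·190 + (+0.65)·240 + (+0.00)·370 = 108.5
  d_3 = (-0.45)·190 + (-0.40)·240 + (+0.60)·370 = 40.5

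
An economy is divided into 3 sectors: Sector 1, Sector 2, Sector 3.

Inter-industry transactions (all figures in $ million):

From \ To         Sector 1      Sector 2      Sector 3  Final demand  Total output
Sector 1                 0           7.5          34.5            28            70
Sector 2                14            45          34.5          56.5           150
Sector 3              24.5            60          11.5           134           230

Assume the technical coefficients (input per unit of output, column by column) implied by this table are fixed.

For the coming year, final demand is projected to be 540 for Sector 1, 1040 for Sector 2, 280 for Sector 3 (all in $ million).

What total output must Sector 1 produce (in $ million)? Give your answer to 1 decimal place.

Technical coefficients a_ij = z_ij / X_j:
  a_11 = 0/70 = 0.00, a_21 = 14/70 = 0.20, a_31 = 24.5/70 = 0.35
  a_12 = 7.5/150 = 0.05, a_22 = 45/150 = 0.30, a_32 = 60/150 = 0.40
  a_13 = 34.5/230 = 0.15, a_23 = 34.5/230 = 0.15, a_33 = 11.5/230 = 0.05
I − A =
  [   1.00    -0.05    -0.15]
  [  -0.20     0.70    -0.15]
  [  -0.35    -0.40     0.95]
Cofactors of I−A, C_ij = (−1)^(i+j)·(minor ij) (rows/columns in the sector order above):
  C_11 = (0.70)(0.95) − (-0.15)(-0.40) = 0.6050
  C_12 = −[(-0.20)(0.95) − (-0.15)(-0.35)] = 0.2425
  C_13 = (-0.20)(-0.40) − (0.70)(-0.35) = 0.3250
  C_21 = −[(-0.05)(0.95) − (-0.15)(-0.40)] = 0.1075
  C_22 = (1.00)(0.95) − (-0.15)(-0.35) = 0.8975
  C_23 = −[(1.00)(-0.40) − (-0.05)(-0.35)] = 0.4175
  C_31 = (-0.05)(-0.15) − (-0.15)(0.70) = 0.1125
  C_32 = −[(1.00)(-0.15) − (-0.15)(-0.20)] = 0.1800
  C_33 = (1.00)(0.70) − (-0.05)(-0.20) = 0.6900
det(I−A) = Σ_j (I−A)_1j·C_1j = (1.00)(0.6050) + (-0.05)(0.2425) + (-0.15)(0.3250) = 0.544125
adj(I−A) = Cᵀ =
  [ 0.6050   0.1075   0.1125]
  [ 0.2425   0.8975   0.1800]
  [ 0.3250   0.4175   0.6900]
(I − A)⁻¹ = adj(I−A) / det(I−A) ≈
  [   1.1119     0.1976     0.2068]
  [   0.4457     1.6494     0.3308]
  [   0.5973     0.7673     1.2681]
x = (I − A)⁻¹ d = adj(I−A)·d / det(I−A), with det(I−A) = 0.544125:
  x_1 = (0.6050·540 + 0.1075·1040 + 0.1125·280) / 0.544125 = 470.00 / 0.544125 ≈ 863.8
  x_2 = (0.2425·540 + 0.8975·1040 + 0.1800·280) / 0.544125 = 1114.75 / 0.544125 ≈ 2048.7
  x_3 = (0.3250·540 + 0.4175·1040 + 0.6900·280) / 0.544125 = 802.90 / 0.544125 ≈ 1475.6

x_1 = 863.8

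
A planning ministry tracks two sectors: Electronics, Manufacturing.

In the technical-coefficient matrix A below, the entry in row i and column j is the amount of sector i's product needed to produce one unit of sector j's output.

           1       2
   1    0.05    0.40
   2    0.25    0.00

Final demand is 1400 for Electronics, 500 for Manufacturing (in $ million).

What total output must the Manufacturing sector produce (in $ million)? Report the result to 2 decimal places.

I − A =
  [   0.95    -0.40]
  [  -0.25     1.00]
det(I−A) = (0.95)(1.00) − (-0.40)(-0.25) = 0.8500
adj(I−A) = [[1.00, 0.40], [0.25, 0.95]]
(I − A)⁻¹ = adj(I−A) / det(I−A) ≈
  [   1.1765     0.4706]
  [   0.2941     1.1176]
x = (I − A)⁻¹ d = adj(I−A)·d / det(I−A), with det(I−A) = 0.8500:
  x_1 = (1.00·1400 + 0.40·500) / 0.8500 = 1600.00 / 0.8500 ≈ 1882.35
  x_2 = (0.25·1400 + 0.95·500) / 0.8500 = 825.00 / 0.8500 ≈ 970.59

x_2 = 970.59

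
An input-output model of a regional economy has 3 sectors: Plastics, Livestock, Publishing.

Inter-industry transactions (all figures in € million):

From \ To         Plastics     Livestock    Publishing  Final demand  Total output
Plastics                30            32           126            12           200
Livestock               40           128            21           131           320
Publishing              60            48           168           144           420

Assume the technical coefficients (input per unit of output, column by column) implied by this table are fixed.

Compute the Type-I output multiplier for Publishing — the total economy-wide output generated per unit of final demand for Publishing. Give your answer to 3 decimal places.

m_3 = 3.485

Technical coefficients a_ij = z_ij / X_j:
  a_11 = 30/200 = 0.15, a_21 = 40/200 = 0.20, a_31 = 60/200 = 0.30
  a_12 = 32/320 = 0.10, a_22 = 128/320 = 0.40, a_32 = 48/320 = 0.15
  a_13 = 126/420 = 0.30, a_23 = 21/420 = 0.05, a_33 = 168/420 = 0.40
I − A =
  [   0.85    -0.10    -0.30]
  [  -0.20     0.60    -0.05]
  [  -0.30    -0.15     0.60]
Cofactors of I−A, C_ij = (−1)^(i+j)·(minor ij) (rows/columns in the sector order above):
  C_11 = (0.60)(0.60) − (-0.05)(-0.15) = 0.3525
  C_12 = −[(-0.20)(0.60) − (-0.05)(-0.30)] = 0.1350
  C_13 = (-0.20)(-0.15) − (0.60)(-0.30) = 0.2100
  C_21 = −[(-0.10)(0.60) − (-0.30)(-0.15)] = 0.1050
  C_22 = (0.85)(0.60) − (-0.30)(-0.30) = 0.4200
  C_23 = −[(0.85)(-0.15) − (-0.10)(-0.30)] = 0.1575
  C_31 = (-0.10)(-0.05) − (-0.30)(0.60) = 0.1850
  C_32 = −[(0.85)(-0.05) − (-0.30)(-0.20)] = 0.1025
  C_33 = (0.85)(0.60) − (-0.10)(-0.20) = 0.4900
det(I−A) = Σ_j (I−A)_1j·C_1j = (0.85)(0.3525) + (-0.10)(0.1350) + (-0.30)(0.2100) = 0.223125
adj(I−A) = Cᵀ =
  [ 0.3525   0.1050   0.1850]
  [ 0.1350   0.4200   0.1025]
  [ 0.2100   0.1575   0.4900]
(I − A)⁻¹ = adj(I−A) / det(I−A) ≈
  [   1.5798     0.4706     0.8291]
  [   0.6050     1.8824     0.4594]
  [   0.9412     0.7059     2.1961]
The output multiplier for sector j is the column-j sum of the Leontief inverse (I − A)⁻¹ = adj(I−A) / det(I−A).
Column 3 of adj(I−A): (0.1850, 0.1025, 0.4900); det(I−A) = 0.223125.
m_3 = (0.1850 + 0.1025 + 0.4900) / 0.223125 = 0.7775 / 0.223125 ≈ 3.485.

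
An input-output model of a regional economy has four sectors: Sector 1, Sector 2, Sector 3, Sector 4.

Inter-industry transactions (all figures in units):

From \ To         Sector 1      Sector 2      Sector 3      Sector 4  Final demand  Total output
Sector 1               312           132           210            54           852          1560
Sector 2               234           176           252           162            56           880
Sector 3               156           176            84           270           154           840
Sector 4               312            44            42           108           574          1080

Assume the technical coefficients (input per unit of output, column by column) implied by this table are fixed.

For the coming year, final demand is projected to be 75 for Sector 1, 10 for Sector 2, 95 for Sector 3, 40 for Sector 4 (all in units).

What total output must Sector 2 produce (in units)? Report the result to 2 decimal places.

Technical coefficients a_ij = z_ij / X_j:
  a_11 = 312/1560 = 0.20, a_21 = 234/1560 = 0.15, a_31 = 156/1560 = 0.10, a_41 = 312/1560 = 0.20
  a_12 = 132/880 = 0.15, a_22 = 176/880 = 0.20, a_32 = 176/880 = 0.20, a_42 = 44/880 = 0.05
  a_13 = 210/840 = 0.25, a_23 = 252/840 = 0.30, a_33 = 84/840 = 0.10, a_43 = 42/840 = 0.05
  a_14 = 54/1080 = 0.05, a_24 = 162/1080 = 0.15, a_34 = 270/1080 = 0.25, a_44 = 108/1080 = 0.10
I − A =
  [   0.80    -0.15    -0.25    -0.05]
  [  -0.15     0.80    -0.30    -0.15]
  [  -0.10    -0.20     0.90    -0.25]
  [  -0.20    -0.05    -0.05     0.90]
Compute the cofactors C_ij = (−1)^(i+j)·(3×3 minor ij) of I−A; the adjugate is their transpose:
adj(I−A) = Cᵀ =
  [ 0.572000   0.170500   0.222500   0.122000]
  [ 0.189375   0.593750   0.260625   0.181875]
  [ 0.146125   0.173250   0.536875   0.186125]
  [ 0.145750   0.080500   0.093750   0.475750]
det(I−A) = Σ_j (I−A)_1j·C_1j = (0.80)(0.572000) + (-0.15)(0.189375) + (-0.25)(0.146125) + (-0.05)(0.145750) = 0.385375
(I − A)⁻¹ = adj(I−A) / det(I−A) ≈
  [   1.4843     0.4424     0.5774     0.3166]
  [   0.4914     1.5407     0.6763     0.4719]
  [   0.3792     0.4496     1.3931     0.4830]
  [   0.3782     0.2089     0.2433     1.2345]
x = (I − A)⁻¹ d = adj(I−A)·d / det(I−A), with det(I−A) = 0.385375:
  x_1 = (0.572000·75 + 0.170500·10 + 0.222500·95 + 0.122000·40) / 0.385375 = 70.6225 / 0.385375 ≈ 183.26
  x_2 = (0.189375·75 + 0.593750·10 + 0.260625·95 + 0.181875·40) / 0.385375 = 52.175 / 0.385375 ≈ 135.39
  x_3 = (0.146125·75 + 0.173250·10 + 0.536875·95 + 0.186125·40) / 0.385375 = 71.14 / 0.385375 ≈ 184.60
  x_4 = (0.145750·75 + 0.080500·10 + 0.093750·95 + 0.475750·40) / 0.385375 = 39.6725 / 0.385375 ≈ 102.95

x_2 = 135.39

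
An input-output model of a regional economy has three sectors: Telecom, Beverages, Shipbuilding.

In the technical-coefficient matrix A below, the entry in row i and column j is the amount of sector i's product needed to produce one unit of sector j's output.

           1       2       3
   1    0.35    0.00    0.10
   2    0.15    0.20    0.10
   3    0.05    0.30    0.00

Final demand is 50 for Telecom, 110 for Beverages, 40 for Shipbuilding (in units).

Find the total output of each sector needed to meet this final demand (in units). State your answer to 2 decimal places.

x_1 = 91.46, x_2 = 166.46, x_3 = 94.51

I − A =
  [   0.65     0.00    -0.10]
  [  -0.15     0.80    -0.10]
  [  -0.05    -0.30     1.00]
Cofactors of I−A, C_ij = (−1)^(i+j)·(minor ij) (rows/columns in the sector order above):
  C_11 = (0.80)(1.00) − (-0.10)(-0.30) = 0.7700
  C_12 = −[(-0.15)(1.00) − (-0.10)(-0.05)] = 0.1550
  C_13 = (-0.15)(-0.30) − (0.80)(-0.05) = 0.0850
  C_21 = −[(0.00)(1.00) − (-0.10)(-0.30)] = 0.0300
  C_22 = (0.65)(1.00) − (-0.10)(-0.05) = 0.6450
  C_23 = −[(0.65)(-0.30) − (0.00)(-0.05)] = 0.1950
  C_31 = (0.00)(-0.10) − (-0.10)(0.80) = 0.0800
  C_32 = −[(0.65)(-0.10) − (-0.10)(-0.15)] = 0.0800
  C_33 = (0.65)(0.80) − (0.00)(-0.15) = 0.5200
det(I−A) = Σ_j (I−A)_1j·C_1j = (0.65)(0.7700) + (0.00)(0.1550) + (-0.10)(0.0850) = 0.4920
adj(I−A) = Cᵀ =
  [ 0.7700   0.0300   0.0800]
  [ 0.1550   0.6450   0.0800]
  [ 0.0850   0.1950   0.5200]
(I − A)⁻¹ = adj(I−A) / det(I−A) ≈
  [   1.5650     0.0610     0.1626]
  [   0.3150     1.3110     0.1626]
  [   0.1728     0.3963     1.0569]
x = (I − A)⁻¹ d = adj(I−A)·d / det(I−A), with det(I−A) = 0.4920:
  x_1 = (0.7700·50 + 0.0300·110 + 0.0800·40) / 0.4920 = 45.00 / 0.4920 ≈ 91.46
  x_2 = (0.1550·50 + 0.6450·110 + 0.0800·40) / 0.4920 = 81.90 / 0.4920 ≈ 166.46
  x_3 = (0.0850·50 + 0.1950·110 + 0.5200·40) / 0.4920 = 46.50 / 0.4920 ≈ 94.51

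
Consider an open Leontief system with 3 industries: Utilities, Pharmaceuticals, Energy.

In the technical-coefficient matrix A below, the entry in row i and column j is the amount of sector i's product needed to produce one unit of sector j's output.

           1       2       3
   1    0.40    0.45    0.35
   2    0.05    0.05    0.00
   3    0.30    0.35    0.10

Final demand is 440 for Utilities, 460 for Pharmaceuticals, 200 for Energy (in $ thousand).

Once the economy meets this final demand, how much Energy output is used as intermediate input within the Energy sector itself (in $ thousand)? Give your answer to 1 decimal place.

I − A =
  [   0.60    -0.45    -0.35]
  [  -0.05     0.95     0.00]
  [  -0.30    -0.35     0.90]
Cofactors of I−A, C_ij = (−1)^(i+j)·(minor ij) (rows/columns in the sector order above):
  C_11 = (0.95)(0.90) − (0.00)(-0.35) = 0.8550
  C_12 = −[(-0.05)(0.90) − (0.00)(-0.30)] = 0.0450
  C_13 = (-0.05)(-0.35) − (0.95)(-0.30) = 0.3025
  C_21 = −[(-0.45)(0.90) − (-0.35)(-0.35)] = 0.5275
  C_22 = (0.60)(0.90) − (-0.35)(-0.30) = 0.4350
  C_23 = −[(0.60)(-0.35) − (-0.45)(-0.30)] = 0.3450
  C_31 = (-0.45)(0.00) − (-0.35)(0.95) = 0.3325
  C_32 = −[(0.60)(0.00) − (-0.35)(-0.05)] = 0.0175
  C_33 = (0.60)(0.95) − (-0.45)(-0.05) = 0.5475
det(I−A) = Σ_j (I−A)_1j·C_1j = (0.60)(0.8550) + (-0.45)(0.0450) + (-0.35)(0.3025) = 0.386875
adj(I−A) = Cᵀ =
  [ 0.8550   0.5275   0.3325]
  [ 0.0450   0.4350   0.0175]
  [ 0.3025   0.3450   0.5475]
(I − A)⁻¹ = adj(I−A) / det(I−A) ≈
  [   2.2100     1.3635     0.8595]
  [   0.1163     1.1244     0.0452]
  [   0.7819     0.8918     1.4152]
First solve x = (I − A)⁻¹ d = adj(I−A)·d / det(I−A); in particular x_3 = (0.3025·440 + 0.3450·460 + 0.5475·200) / 0.386875 = 401.30 / 0.386875 ≈ 1037.286.
Intermediate flow from 3 to 3: z_33 = a_33 · x_3 = 0.10 × 401.30 / 0.386875 = 40.13 / 0.386875 ≈ 103.7.

z_33 = 103.7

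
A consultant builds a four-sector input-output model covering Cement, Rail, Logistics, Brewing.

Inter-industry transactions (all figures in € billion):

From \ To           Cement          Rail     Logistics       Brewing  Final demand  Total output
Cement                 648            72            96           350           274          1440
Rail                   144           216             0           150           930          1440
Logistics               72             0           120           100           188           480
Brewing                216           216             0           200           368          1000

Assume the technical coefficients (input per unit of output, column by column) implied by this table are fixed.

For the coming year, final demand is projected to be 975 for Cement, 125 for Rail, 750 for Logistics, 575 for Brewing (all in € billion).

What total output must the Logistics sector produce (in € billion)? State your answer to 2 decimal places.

x_L = 1419.13

Technical coefficients a_ij = z_ij / X_j:
  a_CC = 648/1440 = 0.45, a_RC = 144/1440 = 0.10, a_LC = 72/1440 = 0.05, a_BC = 216/1440 = 0.15
  a_CR = 72/1440 = 0.05, a_RR = 216/1440 = 0.15, a_LR = 0/1440 = 0.00, a_BR = 216/1440 = 0.15
  a_CL = 96/480 = 0.20, a_RL = 0/480 = 0.00, a_LL = 120/480 = 0.25, a_BL = 0/480 = 0.00
  a_CB = 350/1000 = 0.35, a_RB = 150/1000 = 0.15, a_LB = 100/1000 = 0.10, a_BB = 200/1000 = 0.20
I − A =
  [   0.55    -0.05    -0.20    -0.35]
  [  -0.10     0.85     0.00    -0.15]
  [  -0.05     0.00     0.75    -0.10]
  [  -0.15    -0.15     0.00     0.80]
Compute the cofactors C_ij = (−1)^(i+j)·(3×3 minor ij) of I−A; the adjugate is their transpose:
adj(I−A) = Cᵀ =
  [ 0.493125   0.072375   0.131500   0.245750]
  [ 0.076875   0.279625   0.020500   0.088625]
  [ 0.047125   0.013625   0.306625   0.061500]
  [ 0.106875   0.066000   0.028500   0.338375]
det(I−A) = Σ_j (I−A)_1j·C_1j = (0.55)(0.493125) + (-0.05)(0.076875) + (-0.20)(0.047125) + (-0.35)(0.106875) = 0.22054375
(I − A)⁻¹ = adj(I−A) / det(I−A) ≈
  [   2.2360     0.3282     0.5963     1.1143]
  [   0.3486     1.2679     0.0930     0.4018]
  [   0.2137     0.0618     1.3903     0.2789]
  [   0.4846     0.2993     0.1292     1.5343]
x = (I − A)⁻¹ d = adj(I−A)·d / det(I−A), with det(I−A) = 0.22054375:
  x_C = (0.493125·975 + 0.072375·125 + 0.131500·750 + 0.245750·575) / 0.22054375 = 729.775 / 0.22054375 ≈ 3308.98
  x_R = (0.076875·975 + 0.279625·125 + 0.020500·750 + 0.088625·575) / 0.22054375 = 176.240625 / 0.22054375 ≈ 799.12
  x_L = (0.047125·975 + 0.013625·125 + 0.306625·750 + 0.061500·575) / 0.22054375 = 312.98125 / 0.22054375 ≈ 1419.13
  x_B = (0.106875·975 + 0.066000·125 + 0.028500·750 + 0.338375·575) / 0.22054375 = 328.39375 / 0.22054375 ≈ 1489.02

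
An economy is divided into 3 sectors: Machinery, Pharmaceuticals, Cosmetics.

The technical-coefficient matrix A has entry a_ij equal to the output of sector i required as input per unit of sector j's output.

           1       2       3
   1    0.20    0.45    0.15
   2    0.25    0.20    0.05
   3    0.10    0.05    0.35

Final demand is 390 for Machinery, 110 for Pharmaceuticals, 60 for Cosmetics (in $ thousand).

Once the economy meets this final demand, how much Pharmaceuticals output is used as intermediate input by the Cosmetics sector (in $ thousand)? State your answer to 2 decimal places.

z_23 = 11.87

I − A =
  [   0.80    -0.45    -0.15]
  [  -0.25     0.80    -0.05]
  [  -0.10    -0.05     0.65]
Cofactors of I−A, C_ij = (−1)^(i+j)·(minor ij) (rows/columns in the sector order above):
  C_11 = (0.80)(0.65) − (-0.05)(-0.05) = 0.5175
  C_12 = −[(-0.25)(0.65) − (-0.05)(-0.10)] = 0.1675
  C_13 = (-0.25)(-0.05) − (0.80)(-0.10) = 0.0925
  C_21 = −[(-0.45)(0.65) − (-0.15)(-0.05)] = 0.3000
  C_22 = (0.80)(0.65) − (-0.15)(-0.10) = 0.5050
  C_23 = −[(0.80)(-0.05) − (-0.45)(-0.10)] = 0.0850
  C_31 = (-0.45)(-0.05) − (-0.15)(0.80) = 0.1425
  C_32 = −[(0.80)(-0.05) − (-0.15)(-0.25)] = 0.0775
  C_33 = (0.80)(0.80) − (-0.45)(-0.25) = 0.5275
det(I−A) = Σ_j (I−A)_1j·C_1j = (0.80)(0.5175) + (-0.45)(0.1675) + (-0.15)(0.0925) = 0.32475
adj(I−A) = Cᵀ =
  [ 0.5175   0.3000   0.1425]
  [ 0.1675   0.5050   0.0775]
  [ 0.0925   0.0850   0.5275]
(I − A)⁻¹ = adj(I−A) / det(I−A) ≈
  [   1.5935     0.9238     0.4388]
  [   0.5158     1.5550     0.2386]
  [   0.2848     0.2617     1.6243]
First solve x = (I − A)⁻¹ d = adj(I−A)·d / det(I−A); in particular x_3 = (0.0925·390 + 0.0850·110 + 0.5275·60) / 0.32475 = 77.075 / 0.32475 ≈ 237.3364.
Intermediate flow from 2 to 3: z_23 = a_23 · x_3 = 0.05 × 77.075 / 0.32475 = 3.85375 / 0.32475 ≈ 11.87.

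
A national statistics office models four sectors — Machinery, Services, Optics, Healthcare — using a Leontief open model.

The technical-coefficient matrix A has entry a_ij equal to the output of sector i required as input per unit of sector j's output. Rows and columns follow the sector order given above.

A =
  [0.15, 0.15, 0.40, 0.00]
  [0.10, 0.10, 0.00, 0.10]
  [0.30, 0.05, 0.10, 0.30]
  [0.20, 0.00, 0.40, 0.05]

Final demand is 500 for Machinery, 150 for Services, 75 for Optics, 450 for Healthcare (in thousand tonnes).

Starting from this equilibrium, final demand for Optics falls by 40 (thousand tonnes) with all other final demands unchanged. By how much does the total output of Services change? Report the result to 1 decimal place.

I − A =
  [   0.85    -0.15    -0.40     0.00]
  [  -0.10     0.90     0.00    -0.10]
  [  -0.30    -0.05     0.90    -0.30]
  [  -0.20     0.00    -0.40     0.95]
Compute the cofactors C_ij = (−1)^(i+j)·(3×3 minor ij) of I−A; the adjugate is their transpose:
adj(I−A) = Cᵀ =
  [ 0.659500   0.129250   0.348000   0.123500]
  [ 0.103500   0.486750   0.080000   0.076500]
  [ 0.316250   0.092125   0.709500   0.233750]
  [ 0.272000   0.066000   0.372000   0.565000]
det(I−A) = Σ_j (I−A)_1j·C_1j = (0.85)(0.659500) + (-0.15)(0.103500) + (-0.40)(0.316250) + (0.00)(0.272000) = 0.41855
(I − A)⁻¹ = adj(I−A) / det(I−A) ≈
  [   1.5757     0.3088     0.8314     0.2951]
  [   0.2473     1.1629     0.1911     0.1828]
  [   0.7556     0.2201     1.6951     0.5585]
  [   0.6499     0.1577     0.8888     1.3499]
Δx = (I − A)⁻¹ Δd with Δd having -40 in the Optics component and 0 elsewhere.
So Δx_2 = L_23 · (-40), where L_23 = adj(I−A)_23 / det(I−A) = 0.080000 / 0.41855.
Δx_2 = 0.080000 × (-40) / 0.41855 = -3.20 / 0.41855 ≈ -7.6.

Δx_2 = -7.6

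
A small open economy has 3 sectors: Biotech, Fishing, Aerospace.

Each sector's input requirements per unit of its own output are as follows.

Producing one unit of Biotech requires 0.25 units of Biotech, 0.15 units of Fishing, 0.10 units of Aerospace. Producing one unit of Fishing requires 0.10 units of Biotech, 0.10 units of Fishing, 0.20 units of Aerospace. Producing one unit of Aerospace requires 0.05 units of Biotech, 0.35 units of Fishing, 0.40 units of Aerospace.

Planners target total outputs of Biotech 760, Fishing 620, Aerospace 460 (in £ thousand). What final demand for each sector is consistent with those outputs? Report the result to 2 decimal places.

I − A =
  [   0.75    -0.10    -0.05]
  [  -0.15     0.90    -0.35]
  [  -0.10    -0.20     0.60]
d = (I − A) x:
  d_B = (+0.75)·760 + (-0.10)·620 + (-0.05)·460 = 485.00
  d_F = (-0.15)·760 + (+0.90)·620 + (-0.35)·460 = 283.00
  d_A = (-0.10)·760 + (-0.20)·620 + (+0.60)·460 = 76.00

d_B = 485.00, d_F = 283.00, d_A = 76.00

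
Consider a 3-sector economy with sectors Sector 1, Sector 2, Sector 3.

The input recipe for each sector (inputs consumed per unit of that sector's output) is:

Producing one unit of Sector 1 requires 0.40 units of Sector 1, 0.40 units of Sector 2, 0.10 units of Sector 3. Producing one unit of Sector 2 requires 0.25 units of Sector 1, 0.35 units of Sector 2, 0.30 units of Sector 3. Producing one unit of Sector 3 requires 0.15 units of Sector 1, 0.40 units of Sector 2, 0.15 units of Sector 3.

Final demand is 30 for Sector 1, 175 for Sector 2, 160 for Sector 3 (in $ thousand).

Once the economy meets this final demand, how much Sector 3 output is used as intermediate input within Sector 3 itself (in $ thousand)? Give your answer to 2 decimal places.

I − A =
  [   0.60    -0.25    -0.15]
  [  -0.40     0.65    -0.40]
  [  -0.10    -0.30     0.85]
Cofactors of I−A, C_ij = (−1)^(i+j)·(minor ij) (rows/columns in the sector order above):
  C_11 = (0.65)(0.85) − (-0.40)(-0.30) = 0.4325
  C_12 = −[(-0.40)(0.85) − (-0.40)(-0.10)] = 0.3800
  C_13 = (-0.40)(-0.30) − (0.65)(-0.10) = 0.1850
  C_21 = −[(-0.25)(0.85) − (-0.15)(-0.30)] = 0.2575
  C_22 = (0.60)(0.85) − (-0.15)(-0.10) = 0.4950
  C_23 = −[(0.60)(-0.30) − (-0.25)(-0.10)] = 0.2050
  C_31 = (-0.25)(-0.40) − (-0.15)(0.65) = 0.1975
  C_32 = −[(0.60)(-0.40) − (-0.15)(-0.40)] = 0.3000
  C_33 = (0.60)(0.65) − (-0.25)(-0.40) = 0.2900
det(I−A) = Σ_j (I−A)_1j·C_1j = (0.60)(0.4325) + (-0.25)(0.3800) + (-0.15)(0.1850) = 0.13675
adj(I−A) = Cᵀ =
  [ 0.4325   0.2575   0.1975]
  [ 0.3800   0.4950   0.3000]
  [ 0.1850   0.2050   0.2900]
(I − A)⁻¹ = adj(I−A) / det(I−A) ≈
  [   3.1627     1.8830     1.4442]
  [   2.7788     3.6197     2.1938]
  [   1.3528     1.4991     2.1207]
First solve x = (I − A)⁻¹ d = adj(I−A)·d / det(I−A); in particular x_3 = (0.1850·30 + 0.2050·175 + 0.2900·160) / 0.13675 = 87.825 / 0.13675 ≈ 642.2303.
Intermediate flow from 3 to 3: z_33 = a_33 · x_3 = 0.15 × 87.825 / 0.13675 = 13.17375 / 0.13675 ≈ 96.33.

z_33 = 96.33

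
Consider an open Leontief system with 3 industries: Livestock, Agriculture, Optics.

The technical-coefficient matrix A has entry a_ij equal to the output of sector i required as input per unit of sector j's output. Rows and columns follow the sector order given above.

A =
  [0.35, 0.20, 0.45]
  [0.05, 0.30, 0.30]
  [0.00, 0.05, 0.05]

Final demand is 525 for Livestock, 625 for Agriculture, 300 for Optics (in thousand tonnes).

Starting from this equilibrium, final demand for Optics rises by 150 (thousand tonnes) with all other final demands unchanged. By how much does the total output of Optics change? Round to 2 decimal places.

Δx_O = 162.06

I − A =
  [   0.65    -0.20    -0.45]
  [  -0.05     0.70    -0.30]
  [   0.00    -0.05     0.95]
Cofactors of I−A, C_ij = (−1)^(i+j)·(minor ij) (rows/columns in the sector order above):
  C_11 = (0.70)(0.95) − (-0.30)(-0.05) = 0.6500
  C_12 = −[(-0.05)(0.95) − (-0.30)(0.00)] = 0.0475
  C_13 = (-0.05)(-0.05) − (0.70)(0.00) = 0.0025
  C_21 = −[(-0.20)(0.95) − (-0.45)(-0.05)] = 0.2125
  C_22 = (0.65)(0.95) − (-0.45)(0.00) = 0.6175
  C_23 = −[(0.65)(-0.05) − (-0.20)(0.00)] = 0.0325
  C_31 = (-0.20)(-0.30) − (-0.45)(0.70) = 0.3750
  C_32 = −[(0.65)(-0.30) − (-0.45)(-0.05)] = 0.2175
  C_33 = (0.65)(0.70) − (-0.20)(-0.05) = 0.4450
det(I−A) = Σ_j (I−A)_1j·C_1j = (0.65)(0.6500) + (-0.20)(0.0475) + (-0.45)(0.0025) = 0.411875
adj(I−A) = Cᵀ =
  [ 0.6500   0.2125   0.3750]
  [ 0.0475   0.6175   0.2175]
  [ 0.0025   0.0325   0.4450]
(I − A)⁻¹ = adj(I−A) / det(I−A) ≈
  [   1.5781     0.5159     0.9105]
  [   0.1153     1.4992     0.5281]
  [   0.0061     0.0789     1.0804]
Δx = (I − A)⁻¹ Δd with Δd having +150 in the Optics component and 0 elsewhere.
So Δx_O = L_OO · (+150), where L_OO = adj(I−A)_OO / det(I−A) = 0.4450 / 0.411875.
Δx_O = 0.4450 × (+150) / 0.411875 = 66.75 / 0.411875 ≈ 162.06.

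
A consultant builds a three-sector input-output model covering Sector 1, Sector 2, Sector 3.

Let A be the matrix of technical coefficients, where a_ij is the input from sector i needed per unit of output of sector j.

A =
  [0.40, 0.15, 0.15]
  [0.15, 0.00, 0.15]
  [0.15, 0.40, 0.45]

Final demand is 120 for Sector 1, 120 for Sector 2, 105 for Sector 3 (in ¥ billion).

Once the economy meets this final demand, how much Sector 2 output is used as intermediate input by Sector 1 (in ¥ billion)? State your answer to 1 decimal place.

I − A =
  [   0.60    -0.15    -0.15]
  [  -0.15     1.00    -0.15]
  [  -0.15    -0.40     0.55]
Cofactors of I−A, C_ij = (−1)^(i+j)·(minor ij) (rows/columns in the sector order above):
  C_11 = (1.00)(0.55) − (-0.15)(-0.40) = 0.4900
  C_12 = −[(-0.15)(0.55) − (-0.15)(-0.15)] = 0.1050
  C_13 = (-0.15)(-0.40) − (1.00)(-0.15) = 0.2100
  C_21 = −[(-0.15)(0.55) − (-0.15)(-0.40)] = 0.1425
  C_22 = (0.60)(0.55) − (-0.15)(-0.15) = 0.3075
  C_23 = −[(0.60)(-0.40) − (-0.15)(-0.15)] = 0.2625
  C_31 = (-0.15)(-0.15) − (-0.15)(1.00) = 0.1725
  C_32 = −[(0.60)(-0.15) − (-0.15)(-0.15)] = 0.1125
  C_33 = (0.60)(1.00) − (-0.15)(-0.15) = 0.5775
det(I−A) = Σ_j (I−A)_1j·C_1j = (0.60)(0.4900) + (-0.15)(0.1050) + (-0.15)(0.2100) = 0.24675
adj(I−A) = Cᵀ =
  [ 0.4900   0.1425   0.1725]
  [ 0.1050   0.3075   0.1125]
  [ 0.2100   0.2625   0.5775]
(I − A)⁻¹ = adj(I−A) / det(I−A) ≈
  [   1.9858     0.5775     0.6991]
  [   0.4255     1.2462     0.4559]
  [   0.8511     1.0638     2.3404]
First solve x = (I − A)⁻¹ d = adj(I−A)·d / det(I−A); in particular x_1 = (0.4900·120 + 0.1425·120 + 0.1725·105) / 0.24675 = 94.0125 / 0.24675 ≈ 381.003.
Intermediate flow from 2 to 1: z_21 = a_21 · x_1 = 0.15 × 94.0125 / 0.24675 = 14.101875 / 0.24675 ≈ 57.2.

z_21 = 57.2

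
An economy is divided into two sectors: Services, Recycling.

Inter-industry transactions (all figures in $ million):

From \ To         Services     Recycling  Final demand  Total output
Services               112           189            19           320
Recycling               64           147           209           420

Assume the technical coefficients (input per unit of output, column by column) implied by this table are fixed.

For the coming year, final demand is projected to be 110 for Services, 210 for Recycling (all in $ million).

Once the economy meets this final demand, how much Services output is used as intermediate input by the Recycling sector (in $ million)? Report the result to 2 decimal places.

Technical coefficients a_ij = z_ij / X_j:
  a_SS = 112/320 = 0.35, a_RS = 64/320 = 0.20
  a_SR = 189/420 = 0.45, a_RR = 147/420 = 0.35
I − A =
  [   0.65    -0.45]
  [  -0.20     0.65]
det(I−A) = (0.65)(0.65) − (-0.45)(-0.20) = 0.3325
adj(I−A) = [[0.65, 0.45], [0.20, 0.65]]
(I − A)⁻¹ = adj(I−A) / det(I−A) ≈
  [   1.9549     1.3534]
  [   0.6015     1.9549]
First solve x = (I − A)⁻¹ d = adj(I−A)·d / det(I−A); in particular x_R = (0.20·110 + 0.65·210) / 0.3325 = 158.50 / 0.3325 ≈ 476.6917.
Intermediate flow from S to R: z_SR = a_SR · x_R = 0.45 × 158.50 / 0.3325 = 71.325 / 0.3325 ≈ 214.51.

z_SR = 214.51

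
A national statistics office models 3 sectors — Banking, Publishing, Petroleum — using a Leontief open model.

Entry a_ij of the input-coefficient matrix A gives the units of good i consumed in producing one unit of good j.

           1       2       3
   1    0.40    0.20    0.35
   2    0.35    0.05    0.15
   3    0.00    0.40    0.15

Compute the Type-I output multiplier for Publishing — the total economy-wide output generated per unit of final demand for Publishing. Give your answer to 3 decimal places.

m_2 = 3.118

I − A =
  [   0.60    -0.20    -0.35]
  [  -0.35     0.95    -0.15]
  [   0.00    -0.40     0.85]
Cofactors of I−A, C_ij = (−1)^(i+j)·(minor ij) (rows/columns in the sector order above):
  C_11 = (0.95)(0.85) − (-0.15)(-0.40) = 0.7475
  C_12 = −[(-0.35)(0.85) − (-0.15)(0.00)] = 0.2975
  C_13 = (-0.35)(-0.40) − (0.95)(0.00) = 0.1400
  C_21 = −[(-0.20)(0.85) − (-0.35)(-0.40)] = 0.3100
  C_22 = (0.60)(0.85) − (-0.35)(0.00) = 0.5100
  C_23 = −[(0.60)(-0.40) − (-0.20)(0.00)] = 0.2400
  C_31 = (-0.20)(-0.15) − (-0.35)(0.95) = 0.3625
  C_32 = −[(0.60)(-0.15) − (-0.35)(-0.35)] = 0.2125
  C_33 = (0.60)(0.95) − (-0.20)(-0.35) = 0.5000
det(I−A) = Σ_j (I−A)_1j·C_1j = (0.60)(0.7475) + (-0.20)(0.2975) + (-0.35)(0.1400) = 0.3400
adj(I−A) = Cᵀ =
  [ 0.7475   0.3100   0.3625]
  [ 0.2975   0.5100   0.2125]
  [ 0.1400   0.2400   0.5000]
(I − A)⁻¹ = adj(I−A) / det(I−A) ≈
  [   2.1985     0.9118     1.0662]
  [   0.8750     1.5000     0.6250]
  [   0.4118     0.7059     1.4706]
The output multiplier for sector j is the column-j sum of the Leontief inverse (I − A)⁻¹ = adj(I−A) / det(I−A).
Column 2 of adj(I−A): (0.3100, 0.5100, 0.2400); det(I−A) = 0.3400.
m_2 = (0.3100 + 0.5100 + 0.2400) / 0.3400 = 1.06 / 0.3400 ≈ 3.118.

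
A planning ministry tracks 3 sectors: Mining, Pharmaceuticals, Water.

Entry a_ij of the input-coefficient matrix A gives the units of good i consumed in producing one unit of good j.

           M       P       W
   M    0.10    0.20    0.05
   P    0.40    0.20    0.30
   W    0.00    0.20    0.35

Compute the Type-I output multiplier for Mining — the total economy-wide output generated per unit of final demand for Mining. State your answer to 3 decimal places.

I − A =
  [   0.90    -0.20    -0.05]
  [  -0.40     0.80    -0.30]
  [   0.00    -0.20     0.65]
Cofactors of I−A, C_ij = (−1)^(i+j)·(minor ij) (rows/columns in the sector order above):
  C_11 = (0.80)(0.65) − (-0.30)(-0.20) = 0.4600
  C_12 = −[(-0.40)(0.65) − (-0.30)(0.00)] = 0.2600
  C_13 = (-0.40)(-0.20) − (0.80)(0.00) = 0.0800
  C_21 = −[(-0.20)(0.65) − (-0.05)(-0.20)] = 0.1400
  C_22 = (0.90)(0.65) − (-0.05)(0.00) = 0.5850
  C_23 = −[(0.90)(-0.20) − (-0.20)(0.00)] = 0.1800
  C_31 = (-0.20)(-0.30) − (-0.05)(0.80) = 0.1000
  C_32 = −[(0.90)(-0.30) − (-0.05)(-0.40)] = 0.2900
  C_33 = (0.90)(0.80) − (-0.20)(-0.40) = 0.6400
det(I−A) = Σ_j (I−A)_1j·C_1j = (0.90)(0.4600) + (-0.20)(0.2600) + (-0.05)(0.0800) = 0.3580
adj(I−A) = Cᵀ =
  [ 0.4600   0.1400   0.1000]
  [ 0.2600   0.5850   0.2900]
  [ 0.0800   0.1800   0.6400]
(I − A)⁻¹ = adj(I−A) / det(I−A) ≈
  [   1.2849     0.3911     0.2793]
  [   0.7263     1.6341     0.8101]
  [   0.2235     0.5028     1.7877]
The output multiplier for sector j is the column-j sum of the Leontief inverse (I − A)⁻¹ = adj(I−A) / det(I−A).
Column M of adj(I−A): (0.4600, 0.2600, 0.0800); det(I−A) = 0.3580.
m_M = (0.4600 + 0.2600 + 0.0800) / 0.3580 = 0.80 / 0.3580 ≈ 2.235.

m_M = 2.235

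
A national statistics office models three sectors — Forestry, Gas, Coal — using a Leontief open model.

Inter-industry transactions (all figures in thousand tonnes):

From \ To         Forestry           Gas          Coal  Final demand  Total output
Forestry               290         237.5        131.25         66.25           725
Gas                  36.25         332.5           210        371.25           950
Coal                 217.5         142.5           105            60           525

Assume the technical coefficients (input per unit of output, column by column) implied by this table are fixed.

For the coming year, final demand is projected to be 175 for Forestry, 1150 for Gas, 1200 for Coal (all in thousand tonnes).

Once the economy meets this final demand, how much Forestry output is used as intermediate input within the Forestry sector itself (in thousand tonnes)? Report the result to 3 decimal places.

Technical coefficients a_ij = z_ij / X_j:
  a_11 = 290/725 = 0.40, a_21 = 36.25/725 = 0.05, a_31 = 217.5/725 = 0.30
  a_12 = 237.5/950 = 0.25, a_22 = 332.5/950 = 0.35, a_32 = 142.5/950 = 0.15
  a_13 = 131.25/525 = 0.25, a_23 = 210/525 = 0.40, a_33 = 105/525 = 0.20
I − A =
  [   0.60    -0.25    -0.25]
  [  -0.05     0.65    -0.40]
  [  -0.30    -0.15     0.80]
Cofactors of I−A, C_ij = (−1)^(i+j)·(minor ij) (rows/columns in the sector order above):
  C_11 = (0.65)(0.80) − (-0.40)(-0.15) = 0.4600
  C_12 = −[(-0.05)(0.80) − (-0.40)(-0.30)] = 0.1600
  C_13 = (-0.05)(-0.15) − (0.65)(-0.30) = 0.2025
  C_21 = −[(-0.25)(0.80) − (-0.25)(-0.15)] = 0.2375
  C_22 = (0.60)(0.80) − (-0.25)(-0.30) = 0.4050
  C_23 = −[(0.60)(-0.15) − (-0.25)(-0.30)] = 0.1650
  C_31 = (-0.25)(-0.40) − (-0.25)(0.65) = 0.2625
  C_32 = −[(0.60)(-0.40) − (-0.25)(-0.05)] = 0.2525
  C_33 = (0.60)(0.65) − (-0.25)(-0.05) = 0.3775
det(I−A) = Σ_j (I−A)_1j·C_1j = (0.60)(0.4600) + (-0.25)(0.1600) + (-0.25)(0.2025) = 0.185375
adj(I−A) = Cᵀ =
  [ 0.4600   0.2375   0.2625]
  [ 0.1600   0.4050   0.2525]
  [ 0.2025   0.1650   0.3775]
(I − A)⁻¹ = adj(I−A) / det(I−A) ≈
  [   2.4815     1.2812     1.4160]
  [   0.8631     2.1848     1.3621]
  [   1.0924     0.8901     2.0364]
First solve x = (I − A)⁻¹ d = adj(I−A)·d / det(I−A); in particular x_1 = (0.4600·175 + 0.2375·1150 + 0.2625·1200) / 0.185375 = 668.625 / 0.185375 ≈ 3606.87795.
Intermediate flow from 1 to 1: z_11 = a_11 · x_1 = 0.40 × 668.625 / 0.185375 = 267.45 / 0.185375 ≈ 1442.751.

z_11 = 1442.751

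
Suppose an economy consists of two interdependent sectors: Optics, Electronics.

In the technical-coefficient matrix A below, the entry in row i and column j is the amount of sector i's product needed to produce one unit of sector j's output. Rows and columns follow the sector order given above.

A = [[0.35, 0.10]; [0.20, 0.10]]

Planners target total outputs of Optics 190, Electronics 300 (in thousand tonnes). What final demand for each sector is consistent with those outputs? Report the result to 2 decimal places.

I − A =
  [   0.65    -0.10]
  [  -0.20     0.90]
d = (I − A) x:
  d_O = (+0.65)·190 + (-0.10)·300 = 93.50
  d_E = (-0.20)·190 + (+0.90)·300 = 232.00

d_O = 93.50, d_E = 232.00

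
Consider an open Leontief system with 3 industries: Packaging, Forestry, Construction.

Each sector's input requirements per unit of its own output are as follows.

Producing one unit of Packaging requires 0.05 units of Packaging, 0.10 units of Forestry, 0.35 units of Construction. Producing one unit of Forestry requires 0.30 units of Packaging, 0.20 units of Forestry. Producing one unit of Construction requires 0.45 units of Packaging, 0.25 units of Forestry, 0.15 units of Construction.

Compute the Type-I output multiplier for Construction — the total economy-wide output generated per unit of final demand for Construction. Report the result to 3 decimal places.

m_3 = 3.091

I − A =
  [   0.95    -0.30    -0.45]
  [  -0.10     0.80    -0.25]
  [  -0.35     0.00     0.85]
Cofactors of I−A, C_ij = (−1)^(i+j)·(minor ij) (rows/columns in the sector order above):
  C_11 = (0.80)(0.85) − (-0.25)(0.00) = 0.6800
  C_12 = −[(-0.10)(0.85) − (-0.25)(-0.35)] = 0.1725
  C_13 = (-0.10)(0.00) − (0.80)(-0.35) = 0.2800
  C_21 = −[(-0.30)(0.85) − (-0.45)(0.00)] = 0.2550
  C_22 = (0.95)(0.85) − (-0.45)(-0.35) = 0.6500
  C_23 = −[(0.95)(0.00) − (-0.30)(-0.35)] = 0.1050
  C_31 = (-0.30)(-0.25) − (-0.45)(0.80) = 0.4350
  C_32 = −[(0.95)(-0.25) − (-0.45)(-0.10)] = 0.2825
  C_33 = (0.95)(0.80) − (-0.30)(-0.10) = 0.7300
det(I−A) = Σ_j (I−A)_1j·C_1j = (0.95)(0.6800) + (-0.30)(0.1725) + (-0.45)(0.2800) = 0.46825
adj(I−A) = Cᵀ =
  [ 0.6800   0.2550   0.4350]
  [ 0.1725   0.6500   0.2825]
  [ 0.2800   0.1050   0.7300]
(I − A)⁻¹ = adj(I−A) / det(I−A) ≈
  [   1.4522     0.5446     0.9290]
  [   0.3684     1.3881     0.6033]
  [   0.5980     0.2242     1.5590]
The output multiplier for sector j is the column-j sum of the Leontief inverse (I − A)⁻¹ = adj(I−A) / det(I−A).
Column 3 of adj(I−A): (0.4350, 0.2825, 0.7300); det(I−A) = 0.46825.
m_3 = (0.4350 + 0.2825 + 0.7300) / 0.46825 = 1.4475 / 0.46825 ≈ 3.091.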